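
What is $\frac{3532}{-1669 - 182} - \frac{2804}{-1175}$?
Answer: $\frac{1040104}{2174925} \approx 0.47823$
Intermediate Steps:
$\frac{3532}{-1669 - 182} - \frac{2804}{-1175} = \frac{3532}{-1669 - 182} - - \frac{2804}{1175} = \frac{3532}{-1851} + \frac{2804}{1175} = 3532 \left(- \frac{1}{1851}\right) + \frac{2804}{1175} = - \frac{3532}{1851} + \frac{2804}{1175} = \frac{1040104}{2174925}$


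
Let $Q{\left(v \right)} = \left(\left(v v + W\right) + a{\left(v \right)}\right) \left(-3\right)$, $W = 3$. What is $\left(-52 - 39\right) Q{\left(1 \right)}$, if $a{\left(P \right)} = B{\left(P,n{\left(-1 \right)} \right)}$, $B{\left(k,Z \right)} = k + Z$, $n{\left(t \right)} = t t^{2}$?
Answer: $1092$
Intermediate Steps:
$n{\left(t \right)} = t^{3}$
$B{\left(k,Z \right)} = Z + k$
$a{\left(P \right)} = -1 + P$ ($a{\left(P \right)} = \left(-1\right)^{3} + P = -1 + P$)
$Q{\left(v \right)} = -6 - 3 v - 3 v^{2}$ ($Q{\left(v \right)} = \left(\left(v v + 3\right) + \left(-1 + v\right)\right) \left(-3\right) = \left(\left(v^{2} + 3\right) + \left(-1 + v\right)\right) \left(-3\right) = \left(\left(3 + v^{2}\right) + \left(-1 + v\right)\right) \left(-3\right) = \left(2 + v + v^{2}\right) \left(-3\right) = -6 - 3 v - 3 v^{2}$)
$\left(-52 - 39\right) Q{\left(1 \right)} = \left(-52 - 39\right) \left(-6 - 3 - 3 \cdot 1^{2}\right) = - 91 \left(-6 - 3 - 3\right) = \left(-91\right) \left(-12\right) = 1092$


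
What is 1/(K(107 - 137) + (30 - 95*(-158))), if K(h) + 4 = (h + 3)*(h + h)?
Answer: 1/16656 ≈ 6.0038e-5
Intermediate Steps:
K(h) = -4 + 2*h*(3 + h) (K(h) = -4 + (h + 3)*(h + h) = -4 + (3 + h)*(2*h) = -4 + 2*h*(3 + h))
1/(K(107 - 137) + (30 - 95*(-158))) = 1/((-4 + 2*(107 - 137)**2 + 6*(107 - 137)) + (30 - 95*(-158))) = 1/((-4 + 2*(-30)**2 + 6*(-30)) + (30 + 15010)) = 1/((-4 + 2*900 - 180) + 15040) = 1/((-4 + 1800 - 180) + 15040) = 1/(1616 + 15040) = 1/16656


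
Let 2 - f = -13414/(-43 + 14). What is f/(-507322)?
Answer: 6678/7356169 ≈ 0.00090781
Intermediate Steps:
f = -13356/29 (f = 2 - (-13414)/(-43 + 14) = 2 - (-13414)/(-29) = 2 - (-1)*(-13414)/29 = 2 - 1*13414/29 = 2 - 13414/29 = -13356/29 ≈ -460.55)
f/(-507322) = -13356/29/(-507322) = -13356/29*(-1/507322) = 6678/7356169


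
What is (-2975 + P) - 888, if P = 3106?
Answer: -757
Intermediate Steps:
(-2975 + P) - 888 = (-2975 + 3106) - 888 = 131 - 888 = -757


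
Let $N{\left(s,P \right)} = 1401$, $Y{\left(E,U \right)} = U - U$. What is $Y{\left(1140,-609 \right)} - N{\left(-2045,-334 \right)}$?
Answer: $-1401$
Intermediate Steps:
$Y{\left(E,U \right)} = 0$
$Y{\left(1140,-609 \right)} - N{\left(-2045,-334 \right)} = 0 - 1401 = -1401$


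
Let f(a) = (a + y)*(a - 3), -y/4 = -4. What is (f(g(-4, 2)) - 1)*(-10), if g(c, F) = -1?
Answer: 610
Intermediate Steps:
y = 16 (y = -4*(-4) = 16)
f(a) = (-3 + a)*(16 + a) (f(a) = (a + 16)*(a - 3) = (16 + a)*(-3 + a) = (-3 + a)*(16 + a))
(f(g(-4, 2)) - 1)*(-10) = ((-48 + (-1)² + 13*(-1)) - 1)*(-10) = ((-48 + 1 - 13) - 1)*(-10) = (-60 - 1)*(-10) = -61*(-10) = 610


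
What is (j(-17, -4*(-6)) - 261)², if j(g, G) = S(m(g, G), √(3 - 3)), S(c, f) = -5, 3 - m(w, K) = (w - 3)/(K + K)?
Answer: 70756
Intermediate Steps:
m(w, K) = 3 - (-3 + w)/(2*K) (m(w, K) = 3 - (w - 3)/(K + K) = 3 - (-3 + w)/(2*K))
j(g, G) = -5
(j(-17, -4*(-6)) - 261)² = (-5 - 261)² = (-266)² = 70756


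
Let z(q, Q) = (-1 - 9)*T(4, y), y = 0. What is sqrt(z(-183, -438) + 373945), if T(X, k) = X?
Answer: 3*sqrt(41545) ≈ 611.48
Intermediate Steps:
z(q, Q) = -40 (z(q, Q) = (-1 - 9)*4 = -10*4 = -40)
sqrt(z(-183, -438) + 373945) = sqrt(-40 + 373945) = sqrt(373905) = 3*sqrt(41545)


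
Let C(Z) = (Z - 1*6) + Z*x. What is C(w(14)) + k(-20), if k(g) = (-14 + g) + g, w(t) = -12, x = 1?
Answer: -84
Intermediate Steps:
k(g) = -14 + 2*g
C(Z) = -6 + 2*Z (C(Z) = (Z - 1*6) + Z*1 = (Z - 6) + Z = (-6 + Z) + Z = -6 + 2*Z)
C(w(14)) + k(-20) = (-6 + 2*(-12)) + (-14 + 2*(-20)) = (-6 - 24) + (-14 - 40) = -30 - 54 = -84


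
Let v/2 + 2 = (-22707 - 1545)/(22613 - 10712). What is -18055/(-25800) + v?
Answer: -150980923/20469720 ≈ -7.3758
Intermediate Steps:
v = -32036/3967 (v = -4 + 2*((-22707 - 1545)/(22613 - 10712)) = -4 + 2*(-24252/11901) = -4 + 2*(-24252*1/11901) = -4 + 2*(-8084/3967) = -4 - 16168/3967 = -32036/3967 ≈ -8.0756)
-18055/(-25800) + v = -18055/(-25800) - 32036/3967 = -18055*(-1/25800) - 32036/3967 = 3611/5160 - 32036/3967 = -150980923/20469720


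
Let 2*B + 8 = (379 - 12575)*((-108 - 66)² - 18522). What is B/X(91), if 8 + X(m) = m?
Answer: -71675896/83 ≈ -8.6357e+5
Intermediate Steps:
X(m) = -8 + m
B = -71675896 (B = -4 + ((379 - 12575)*((-108 - 66)² - 18522))/2 = -4 + (-12196*((-174)² - 18522))/2 = -4 + (-12196*(30276 - 18522))/2 = -4 + (-12196*11754)/2 = -4 + (½)*(-143351784) = -4 - 71675892 = -71675896)
B/X(91) = -71675896/(-8 + 91) = -71675896/83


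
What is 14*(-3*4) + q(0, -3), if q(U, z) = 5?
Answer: -163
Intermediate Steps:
14*(-3*4) + q(0, -3) = 14*(-3*4) + 5 = 14*(-12) + 5 = -168 + 5 = -163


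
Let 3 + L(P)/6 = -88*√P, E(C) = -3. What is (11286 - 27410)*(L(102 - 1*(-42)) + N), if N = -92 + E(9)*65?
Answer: 107079484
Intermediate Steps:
L(P) = -18 - 528*√P (L(P) = -18 + 6*(-88*√P) = -18 - 528*√P)
N = -287 (N = -92 - 3*65 = -92 - 195 = -287)
(11286 - 27410)*(L(102 - 1*(-42)) + N) = (11286 - 27410)*((-18 - 528*√(102 - 1*(-42))) - 287) = -16124*((-18 - 528*√(102 + 42)) - 287) = -16124*((-18 - 528*√144) - 287) = -16124*((-18 - 528*12) - 287) = -16124*((-18 - 6336) - 287) = -16124*(-6354 - 287) = -16124*(-6641) = 107079484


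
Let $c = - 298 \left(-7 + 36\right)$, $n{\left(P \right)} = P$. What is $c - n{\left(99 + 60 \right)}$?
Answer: $-8801$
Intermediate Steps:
$c = -8642$ ($c = \left(-298\right) 29 = -8642$)
$c - n{\left(99 + 60 \right)} = -8642 - \left(99 + 60\right) = -8642 - 159 = -8801$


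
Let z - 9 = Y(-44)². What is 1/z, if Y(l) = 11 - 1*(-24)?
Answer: 1/1234 ≈ 0.00081037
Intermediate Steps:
Y(l) = 35 (Y(l) = 11 + 24 = 35)
z = 1234 (z = 9 + 35² = 9 + 1225 = 1234)
1/z = 1/1234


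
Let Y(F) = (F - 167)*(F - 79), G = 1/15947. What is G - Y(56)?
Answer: -40712690/15947 ≈ -2553.0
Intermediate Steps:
G = 1/15947 ≈ 6.2708e-5
Y(F) = (-167 + F)*(-79 + F)
G - Y(56) = 1/15947 - (13193 + 56² - 246*56) = 1/15947 - (13193 + 3136 - 13776) = 1/15947 - 1*2553 = 1/15947 - 2553 = -40712690/15947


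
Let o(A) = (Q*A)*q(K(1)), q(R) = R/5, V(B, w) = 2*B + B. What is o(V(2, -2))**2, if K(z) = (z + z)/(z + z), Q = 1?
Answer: 36/25 ≈ 1.4400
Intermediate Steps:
V(B, w) = 3*B
K(z) = 1 (K(z) = (2*z)/((2*z)) = (2*z)*(1/(2*z)) = 1)
q(R) = R/5 (q(R) = R*(1/5) = R/5)
o(A) = A/5 (o(A) = (1*A)*((1/5)*1) = A*(1/5) = A/5)
o(V(2, -2))**2 = ((3*2)/5)**2 = ((1/5)*6)**2 = (6/5)**2 = 36/25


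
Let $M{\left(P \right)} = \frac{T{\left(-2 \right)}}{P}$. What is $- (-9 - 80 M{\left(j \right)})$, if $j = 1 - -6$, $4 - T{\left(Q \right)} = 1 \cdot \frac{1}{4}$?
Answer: $\frac{363}{7} \approx 51.857$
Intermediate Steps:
$T{\left(Q \right)} = \frac{15}{4}$ ($T{\left(Q \right)} = 4 - 1 \cdot \frac{1}{4} = 4 - \frac{1}{4} = \frac{15}{4}$)
$j = 7$ ($j = 1 + 6 = 7$)
$M{\left(P \right)} = \frac{15}{4 P}$
$- (-9 - 80 M{\left(j \right)}) = - (-9 - 80 \frac{15}{4 \cdot 7}) = - (-9 - 80 \cdot \frac{15}{4} \cdot \frac{1}{7}) = - (-9 - \frac{300}{7}) = \left(-1\right) \left(- \frac{363}{7}\right) = \frac{363}{7}$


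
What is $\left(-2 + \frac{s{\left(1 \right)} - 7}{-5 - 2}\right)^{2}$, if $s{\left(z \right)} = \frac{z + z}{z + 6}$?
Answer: $\frac{2601}{2401} \approx 1.0833$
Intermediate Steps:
$s{\left(z \right)} = \frac{2 z}{6 + z}$
$\left(-2 + \frac{s{\left(1 \right)} - 7}{-5 - 2}\right)^{2} = \left(-2 + \frac{2 \cdot 1 \frac{1}{6 + 1} - 7}{-5 - 2}\right)^{2} = \left(-2 + \frac{2 \cdot 1 \cdot \frac{1}{7} - 7}{-7}\right)^{2} = \left(-2 + \left(2 \cdot 1 \cdot \frac{1}{7} - 7\right) \left(- \frac{1}{7}\right)\right)^{2} = \left(-2 + \left(\frac{2}{7} - 7\right) \left(- \frac{1}{7}\right)\right)^{2} = \left(-2 - - \frac{47}{49}\right)^{2} = \left(-2 + \frac{47}{49}\right)^{2} = \left(- \frac{51}{49}\right)^{2} = \frac{2601}{2401}$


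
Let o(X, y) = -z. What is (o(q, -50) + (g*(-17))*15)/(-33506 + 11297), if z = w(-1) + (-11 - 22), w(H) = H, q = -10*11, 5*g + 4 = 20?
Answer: 782/22209 ≈ 0.035211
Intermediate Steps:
g = 16/5 (g = -⅘ + (⅕)*20 = -⅘ + 4 = 16/5 ≈ 3.2000)
q = -110
z = -34 (z = -1 + (-11 - 22) = -1 - 33 = -34)
o(X, y) = 34 (o(X, y) = -1*(-34) = 34)
(o(q, -50) + (g*(-17))*15)/(-33506 + 11297) = (34 + ((16/5)*(-17))*15)/(-33506 + 11297) = (34 - 272/5*15)/(-22209) = (34 - 816)*(-1/22209) = -782*(-1/22209) = 782/22209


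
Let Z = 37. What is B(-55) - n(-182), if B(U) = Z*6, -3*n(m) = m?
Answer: 484/3 ≈ 161.33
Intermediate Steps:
n(m) = -m/3
B(U) = 222 (B(U) = 37*6 = 222)
B(-55) - n(-182) = 222 - (-1)*(-182)/3 = 222 - 1*182/3 = 222 - 182/3 = 484/3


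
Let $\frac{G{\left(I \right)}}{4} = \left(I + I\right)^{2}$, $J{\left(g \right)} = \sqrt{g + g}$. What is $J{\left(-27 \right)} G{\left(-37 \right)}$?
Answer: $65712 i \sqrt{6} \approx 1.6096 \cdot 10^{5} i$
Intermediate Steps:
$J{\left(g \right)} = \sqrt{2} \sqrt{g}$ ($J{\left(g \right)} = \sqrt{2 g} = \sqrt{2} \sqrt{g}$)
$G{\left(I \right)} = 16 I^{2}$ ($G{\left(I \right)} = 4 \left(I + I\right)^{2} = 4 \left(2 I\right)^{2} = 4 \cdot 4 I^{2} = 16 I^{2}$)
$J{\left(-27 \right)} G{\left(-37 \right)} = \sqrt{2} \sqrt{-27} \cdot 16 \left(-37\right)^{2} = \sqrt{2} \cdot 3 i \sqrt{3} \cdot 16 \cdot 1369 = 3 i \sqrt{6} \cdot 21904 = 65712 i \sqrt{6}$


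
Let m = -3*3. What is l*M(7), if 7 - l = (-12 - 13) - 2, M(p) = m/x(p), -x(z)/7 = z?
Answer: 306/49 ≈ 6.2449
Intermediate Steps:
m = -9
x(z) = -7*z
M(p) = 9/(7*p) (M(p) = -9*(-1/(7*p)) = -(-9)/(7*p) = 9/(7*p))
l = 34 (l = 7 - ((-12 - 13) - 2) = 7 - (-25 - 2) = 7 - 1*(-27) = 7 + 27 = 34)
l*M(7) = 34*((9/7)/7) = 34*((9/7)*(1/7)) = 34*(9/49) = 306/49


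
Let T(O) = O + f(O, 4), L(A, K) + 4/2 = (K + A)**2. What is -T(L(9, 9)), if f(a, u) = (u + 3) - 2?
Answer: -327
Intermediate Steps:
L(A, K) = -2 + (A + K)**2 (L(A, K) = -2 + (K + A)**2 = -2 + (A + K)**2)
f(a, u) = 1 + u (f(a, u) = (3 + u) - 2 = 1 + u)
T(O) = 5 + O (T(O) = O + (1 + 4) = O + 5 = 5 + O)
-T(L(9, 9)) = -(5 + (-2 + (9 + 9)**2)) = -(5 + (-2 + 18**2)) = -(5 + (-2 + 324)) = -(5 + 322) = -1*327 = -327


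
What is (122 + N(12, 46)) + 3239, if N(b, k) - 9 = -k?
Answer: 3324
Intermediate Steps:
N(b, k) = 9 - k
(122 + N(12, 46)) + 3239 = (122 + (9 - 1*46)) + 3239 = (122 + (9 - 46)) + 3239 = (122 - 37) + 3239 = 85 + 3239 = 3324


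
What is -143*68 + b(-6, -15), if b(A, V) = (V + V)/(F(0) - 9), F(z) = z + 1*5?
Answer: -19433/2 ≈ -9716.5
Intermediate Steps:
F(z) = 5 + z (F(z) = z + 5 = 5 + z)
b(A, V) = -V/2 (b(A, V) = (V + V)/((5 + 0) - 9) = (2*V)/(5 - 9) = (2*V)/(-4) = (2*V)*(-¼) = -V/2)
-143*68 + b(-6, -15) = -143*68 - ½*(-15) = -9724 + 15/2 = -19433/2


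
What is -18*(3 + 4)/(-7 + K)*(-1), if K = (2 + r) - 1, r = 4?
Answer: -63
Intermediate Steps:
K = 5 (K = (2 + 4) - 1 = 6 - 1 = 5)
-18*(3 + 4)/(-7 + K)*(-1) = -18*(3 + 4)/(-7 + 5)*(-1) = -126/(-2)*(-1) = -126*(-1)/2*(-1) = -18*(-7/2)*(-1) = 63*(-1) = -63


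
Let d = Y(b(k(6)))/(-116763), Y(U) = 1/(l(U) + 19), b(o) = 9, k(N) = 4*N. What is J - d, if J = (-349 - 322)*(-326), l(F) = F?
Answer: 715160297545/3269364 ≈ 2.1875e+5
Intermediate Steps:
J = 218746 (J = -671*(-326) = 218746)
Y(U) = 1/(19 + U) (Y(U) = 1/(U + 19) = 1/(19 + U))
d = -1/3269364 (d = 1/((19 + 9)*(-116763)) = -1/116763/28 = (1/28)*(-1/116763) = -1/3269364 ≈ -3.0587e-7)
J - d = 218746 - 1*(-1/3269364) = 218746 + 1/3269364 = 715160297545/3269364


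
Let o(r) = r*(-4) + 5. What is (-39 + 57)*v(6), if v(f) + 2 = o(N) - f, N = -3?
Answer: 162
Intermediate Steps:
o(r) = 5 - 4*r (o(r) = -4*r + 5 = 5 - 4*r)
v(f) = 15 - f (v(f) = -2 + ((5 - 4*(-3)) - f) = -2 + ((5 + 12) - f) = -2 + (17 - f) = 15 - f)
(-39 + 57)*v(6) = (-39 + 57)*(15 - 1*6) = 18*(15 - 6) = 18*9 = 162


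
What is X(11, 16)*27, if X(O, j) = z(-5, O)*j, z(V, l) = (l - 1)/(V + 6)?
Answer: 4320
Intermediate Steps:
z(V, l) = (-1 + l)/(6 + V)
X(O, j) = j*(-1 + O) (X(O, j) = ((-1 + O)/(6 - 5))*j = ((-1 + O)/1)*j = (1*(-1 + O))*j = (-1 + O)*j = j*(-1 + O))
X(11, 16)*27 = (16*(-1 + 11))*27 = (16*10)*27 = 160*27 = 4320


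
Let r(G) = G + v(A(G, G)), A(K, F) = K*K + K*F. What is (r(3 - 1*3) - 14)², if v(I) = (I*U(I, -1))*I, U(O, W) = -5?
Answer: 196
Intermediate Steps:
A(K, F) = K² + F*K
v(I) = -5*I² (v(I) = (I*(-5))*I = (-5*I)*I = -5*I²)
r(G) = G - 20*G⁴ (r(G) = G - 5*G²*(G + G)² = G - 5*4*G⁴ = G - 20*G⁴)
(r(3 - 1*3) - 14)² = (((3 - 1*3) - 20*(3 - 1*3)⁴) - 14)² = (((3 - 3) - 20*(3 - 3)⁴) - 14)² = ((0 - 20*0⁴) - 14)² = ((0 - 20*0) - 14)² = ((0 + 0) - 14)² = (0 - 14)² = (-14)² = 196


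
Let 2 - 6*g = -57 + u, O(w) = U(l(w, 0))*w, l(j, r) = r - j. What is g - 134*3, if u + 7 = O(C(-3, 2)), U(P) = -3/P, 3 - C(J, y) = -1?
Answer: -783/2 ≈ -391.50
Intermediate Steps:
C(J, y) = 4 (C(J, y) = 3 - 1*(-1) = 3 + 1 = 4)
O(w) = 3 (O(w) = (-3/(0 - w))*w = (-3*(-1/w))*w = (-(-3)/w)*w = (3/w)*w = 3)
u = -4 (u = -7 + 3 = -4)
g = 21/2 (g = 1/3 - (-57 - 4)/6 = 1/3 - 1/6*(-61) = 1/3 + 61/6 = 21/2 ≈ 10.500)
g - 134*3 = 21/2 - 134*3 = 21/2 - 402 = -783/2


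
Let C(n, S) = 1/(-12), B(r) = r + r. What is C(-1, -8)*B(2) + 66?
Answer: 197/3 ≈ 65.667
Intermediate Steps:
B(r) = 2*r
C(n, S) = -1/12
C(-1, -8)*B(2) + 66 = -2/6 + 66 = -1/12*4 + 66 = -⅓ + 66 = 197/3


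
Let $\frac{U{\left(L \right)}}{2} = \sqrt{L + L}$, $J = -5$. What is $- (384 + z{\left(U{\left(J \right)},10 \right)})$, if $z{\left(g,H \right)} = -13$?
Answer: $-371$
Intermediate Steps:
$U{\left(L \right)} = 2 \sqrt{2} \sqrt{L}$ ($U{\left(L \right)} = 2 \sqrt{L + L} = 2 \sqrt{2 L} = 2 \sqrt{2} \sqrt{L}$)
$- (384 + z{\left(U{\left(J \right)},10 \right)}) = - (384 - 13) = \left(-1\right) 371 = -371$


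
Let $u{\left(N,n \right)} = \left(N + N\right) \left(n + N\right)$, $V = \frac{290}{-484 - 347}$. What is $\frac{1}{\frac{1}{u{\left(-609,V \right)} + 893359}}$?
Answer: $\frac{453046257}{277} \approx 1.6355 \cdot 10^{6}$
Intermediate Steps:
$V = - \frac{290}{831}$ ($V = \frac{290}{-484 - 347} = \frac{290}{-831} = 290 \left(- \frac{1}{831}\right) = - \frac{290}{831} \approx -0.34898$)
$u{\left(N,n \right)} = 2 N \left(N + n\right)$
$\frac{1}{\frac{1}{u{\left(-609,V \right)} + 893359}} = \frac{1}{\frac{1}{2 \left(-609\right) \left(-609 - \frac{290}{831}\right) + 893359}} = \frac{1}{\frac{1}{2 \left(-609\right) \left(- \frac{506369}{831}\right) + 893359}} = \frac{1}{\frac{1}{\frac{205585814}{277} + 893359}} = \frac{1}{\frac{1}{\frac{453046257}{277}}} = \frac{1}{\frac{277}{453046257}} = \frac{453046257}{277}$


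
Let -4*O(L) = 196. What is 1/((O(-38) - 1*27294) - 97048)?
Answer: -1/124391 ≈ -8.0392e-6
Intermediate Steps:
O(L) = -49 (O(L) = -1/4*196 = -49)
1/((O(-38) - 1*27294) - 97048) = 1/((-49 - 1*27294) - 97048) = 1/((-49 - 27294) - 97048) = 1/(-27343 - 97048) = 1/(-124391) = -1/124391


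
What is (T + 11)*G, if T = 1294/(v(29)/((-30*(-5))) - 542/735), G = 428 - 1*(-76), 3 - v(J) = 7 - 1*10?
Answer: -2382537528/2563 ≈ -9.2959e+5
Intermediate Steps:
v(J) = 6 (v(J) = 3 - (7 - 1*10) = 3 - (7 - 10) = 3 - 1*(-3) = 3 + 3 = 6)
G = 504 (G = 428 + 76 = 504)
T = -4755450/2563 (T = 1294/(6/((-30*(-5))) - 542/735) = 1294/(6/150 - 542*1/735) = 1294/(6*(1/150) - 542/735) = 1294/(1/25 - 542/735) = 1294/(-2563/3675) = 1294*(-3675/2563) = -4755450/2563 ≈ -1855.4)
(T + 11)*G = (-4755450/2563 + 11)*504 = -4727257/2563*504 = -2382537528/2563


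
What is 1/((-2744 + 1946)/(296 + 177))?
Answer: -473/798 ≈ -0.59273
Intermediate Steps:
1/((-2744 + 1946)/(296 + 177)) = 1/(-798/473) = -473/798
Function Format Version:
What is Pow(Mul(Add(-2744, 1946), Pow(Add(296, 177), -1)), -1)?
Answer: Rational(-473, 798) ≈ -0.59273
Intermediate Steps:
Pow(Mul(Add(-2744, 1946), Pow(Add(296, 177), -1)), -1) = Pow(Mul(-798, Pow(473, -1)), -1) = Pow(Mul(-798, Rational(1, 473)), -1) = Pow(Rational(-798, 473), -1) = Rational(-473, 798)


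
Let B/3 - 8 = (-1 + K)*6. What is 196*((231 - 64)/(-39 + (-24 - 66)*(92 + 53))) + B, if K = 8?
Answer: 1930618/13089 ≈ 147.50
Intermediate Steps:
B = 150 (B = 24 + 3*((-1 + 8)*6) = 24 + 3*(7*6) = 24 + 3*42 = 24 + 126 = 150)
196*((231 - 64)/(-39 + (-24 - 66)*(92 + 53))) + B = 196*((231 - 64)/(-39 + (-24 - 66)*(92 + 53))) + 150 = 196*(167/(-39 - 90*145)) + 150 = 196*(167/(-39 - 13050)) + 150 = 196*(167/(-13089)) + 150 = 196*(167*(-1/13089)) + 150 = 196*(-167/13089) + 150 = -32732/13089 + 150 = 1930618/13089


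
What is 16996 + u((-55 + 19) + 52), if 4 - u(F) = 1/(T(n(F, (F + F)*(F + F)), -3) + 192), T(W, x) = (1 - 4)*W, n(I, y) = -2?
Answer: 3365999/198 ≈ 17000.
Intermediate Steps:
T(W, x) = -3*W
u(F) = 791/198 (u(F) = 4 - 1/(-3*(-2) + 192) = 4 - 1/(6 + 192) = 4 - 1/198 = 791/198)
16996 + u((-55 + 19) + 52) = 16996 + 791/198 = 3365999/198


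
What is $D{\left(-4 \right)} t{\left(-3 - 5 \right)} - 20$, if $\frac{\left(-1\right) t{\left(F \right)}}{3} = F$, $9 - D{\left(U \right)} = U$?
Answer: $292$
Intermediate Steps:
$D{\left(U \right)} = 9 - U$
$t{\left(F \right)} = - 3 F$
$D{\left(-4 \right)} t{\left(-3 - 5 \right)} - 20 = \left(9 - -4\right) \left(- 3 \left(-3 - 5\right)\right) - 20 = \left(9 + 4\right) \left(\left(-3\right) \left(-8\right)\right) - 20 = 13 \cdot 24 - 20 = 312 - 20 = 292$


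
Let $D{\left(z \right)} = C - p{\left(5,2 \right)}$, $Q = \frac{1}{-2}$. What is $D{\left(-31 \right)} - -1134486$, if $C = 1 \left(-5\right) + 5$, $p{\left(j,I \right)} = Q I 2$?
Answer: $1134488$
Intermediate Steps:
$Q = - \frac{1}{2} \approx -0.5$
$p{\left(j,I \right)} = - I$ ($p{\left(j,I \right)} = - \frac{I}{2} \cdot 2 = - I$)
$C = 0$ ($C = -5 + 5 = 0$)
$D{\left(z \right)} = 2$ ($D{\left(z \right)} = 0 - \left(-1\right) 2 = 0 - -2 = 0 + 2 = 2$)
$D{\left(-31 \right)} - -1134486 = 2 - -1134486 = 2 + 1134486 = 1134488$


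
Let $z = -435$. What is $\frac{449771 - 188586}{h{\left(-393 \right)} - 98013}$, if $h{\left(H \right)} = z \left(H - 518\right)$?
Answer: $\frac{261185}{298272} \approx 0.87566$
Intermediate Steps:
$h{\left(H \right)} = 225330 - 435 H$ ($h{\left(H \right)} = - 435 \left(H - 518\right) = - 435 \left(-518 + H\right) = 225330 - 435 H$)
$\frac{449771 - 188586}{h{\left(-393 \right)} - 98013} = \frac{449771 - 188586}{\left(225330 - -170955\right) - 98013} = \frac{261185}{\left(225330 + 170955\right) - 98013} = \frac{261185}{396285 - 98013} = \frac{261185}{298272}$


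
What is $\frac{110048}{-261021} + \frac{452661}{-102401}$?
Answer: $- \frac{129423052129}{26728811421} \approx -4.8421$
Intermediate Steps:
$\frac{110048}{-261021} + \frac{452661}{-102401} = 110048 \left(- \frac{1}{261021}\right) + 452661 \left(- \frac{1}{102401}\right) = - \frac{110048}{261021} - \frac{452661}{102401} = - \frac{129423052129}{26728811421}$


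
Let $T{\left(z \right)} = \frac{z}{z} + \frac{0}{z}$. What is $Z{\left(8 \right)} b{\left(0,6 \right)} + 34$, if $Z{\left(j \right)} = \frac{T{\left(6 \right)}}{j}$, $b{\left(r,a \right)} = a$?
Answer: $\frac{139}{4} \approx 34.75$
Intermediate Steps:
$T{\left(z \right)} = 1$ ($T{\left(z \right)} = 1 + 0 = 1$)
$Z{\left(j \right)} = \frac{1}{j}$ ($Z{\left(j \right)} = 1 \frac{1}{j} = \frac{1}{j}$)
$Z{\left(8 \right)} b{\left(0,6 \right)} + 34 = \frac{1}{8} \cdot 6 + 34 = \frac{3}{4} + 34 = \frac{139}{4}$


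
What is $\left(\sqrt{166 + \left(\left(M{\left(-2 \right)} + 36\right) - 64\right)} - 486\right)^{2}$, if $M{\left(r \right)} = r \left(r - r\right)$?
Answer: $\left(486 - \sqrt{138}\right)^{2} \approx 2.2492 \cdot 10^{5}$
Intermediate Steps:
$M{\left(r \right)} = 0$ ($M{\left(r \right)} = r 0 = 0$)
$\left(\sqrt{166 + \left(\left(M{\left(-2 \right)} + 36\right) - 64\right)} - 486\right)^{2} = \left(\sqrt{166 + \left(\left(0 + 36\right) - 64\right)} - 486\right)^{2} = \left(\sqrt{166 + \left(36 - 64\right)} - 486\right)^{2} = \left(\sqrt{166 - 28} - 486\right)^{2} = \left(\sqrt{138} - 486\right)^{2} = \left(-486 + \sqrt{138}\right)^{2}$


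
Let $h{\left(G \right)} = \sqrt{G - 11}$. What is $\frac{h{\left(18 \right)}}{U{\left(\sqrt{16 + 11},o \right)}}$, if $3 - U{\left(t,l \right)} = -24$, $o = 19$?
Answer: $\frac{\sqrt{7}}{27} \approx 0.097991$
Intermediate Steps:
$U{\left(t,l \right)} = 27$ ($U{\left(t,l \right)} = 3 - -24 = 3 + 24 = 27$)
$h{\left(G \right)} = \sqrt{-11 + G}$
$\frac{h{\left(18 \right)}}{U{\left(\sqrt{16 + 11},o \right)}} = \frac{\sqrt{-11 + 18}}{27} = \sqrt{7} \cdot \frac{1}{27} = \frac{\sqrt{7}}{27}$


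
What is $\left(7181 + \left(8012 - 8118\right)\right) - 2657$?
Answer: $4418$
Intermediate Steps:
$\left(7181 + \left(8012 - 8118\right)\right) - 2657 = \left(7181 - 106\right) - 2657 = 7075 - 2657 = 4418$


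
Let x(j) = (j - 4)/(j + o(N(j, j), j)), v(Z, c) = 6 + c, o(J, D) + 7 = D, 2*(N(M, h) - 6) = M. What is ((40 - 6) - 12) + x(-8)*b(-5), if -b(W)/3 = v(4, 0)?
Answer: 290/23 ≈ 12.609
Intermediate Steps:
N(M, h) = 6 + M/2
o(J, D) = -7 + D
b(W) = -18 (b(W) = -3*(6 + 0) = -3*6 = -18)
x(j) = (-4 + j)/(-7 + 2*j) (x(j) = (j - 4)/(j + (-7 + j)) = (-4 + j)/(-7 + 2*j))
((40 - 6) - 12) + x(-8)*b(-5) = ((40 - 6) - 12) + ((-4 - 8)/(-7 + 2*(-8)))*(-18) = (34 - 12) + (-12/(-7 - 16))*(-18) = 22 + (-12/(-23))*(-18) = 22 - 1/23*(-12)*(-18) = 22 + (12/23)*(-18) = 22 - 216/23 = 290/23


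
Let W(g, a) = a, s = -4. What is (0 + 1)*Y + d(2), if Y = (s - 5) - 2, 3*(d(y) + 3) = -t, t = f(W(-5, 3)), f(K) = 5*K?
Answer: -19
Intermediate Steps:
t = 15 (t = 5*3 = 15)
d(y) = -8 (d(y) = -3 + (-1*15)/3 = -3 + (⅓)*(-15) = -3 - 5 = -8)
Y = -11 (Y = (-4 - 5) - 2 = -9 - 2 = -11)
(0 + 1)*Y + d(2) = (0 + 1)*(-11) - 8 = 1*(-11) - 8 = -11 - 8 = -19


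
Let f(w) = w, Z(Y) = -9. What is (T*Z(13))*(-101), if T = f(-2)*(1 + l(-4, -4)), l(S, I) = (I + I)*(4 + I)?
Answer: -1818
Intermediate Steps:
l(S, I) = 2*I*(4 + I) (l(S, I) = (2*I)*(4 + I) = 2*I*(4 + I))
T = -2 (T = -2*(1 + 2*(-4)*(4 - 4)) = -2*(1 + 2*(-4)*0) = -2*(1 + 0) = -2*1 = -2)
(T*Z(13))*(-101) = -2*(-9)*(-101) = 18*(-101) = -1818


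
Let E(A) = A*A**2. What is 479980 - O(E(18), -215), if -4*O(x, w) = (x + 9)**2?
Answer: 36037201/4 ≈ 9.0093e+6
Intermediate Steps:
E(A) = A**3
O(x, w) = -(9 + x)**2/4 (O(x, w) = -(x + 9)**2/4 = -(9 + x)**2/4)
479980 - O(E(18), -215) = 479980 - (-1)*(9 + 18**3)**2/4 = 479980 - (-1)*(9 + 5832)**2/4 = 479980 - (-1)*5841**2/4 = 479980 - (-1)*34117281/4 = 479980 - 1*(-34117281/4) = 479980 + 34117281/4 = 36037201/4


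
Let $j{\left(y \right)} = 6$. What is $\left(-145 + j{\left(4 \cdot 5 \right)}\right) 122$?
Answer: $-16958$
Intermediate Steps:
$\left(-145 + j{\left(4 \cdot 5 \right)}\right) 122 = \left(-145 + 6\right) 122 = \left(-139\right) 122 = -16958$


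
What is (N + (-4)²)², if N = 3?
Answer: 361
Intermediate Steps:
(N + (-4)²)² = (3 + (-4)²)² = (3 + 16)² = 19² = 361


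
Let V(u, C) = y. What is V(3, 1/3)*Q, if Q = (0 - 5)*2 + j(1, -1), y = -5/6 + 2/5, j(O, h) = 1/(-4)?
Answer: 533/120 ≈ 4.4417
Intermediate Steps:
j(O, h) = -¼
y = -13/30 (y = -5*⅙ + 2*(⅕) = -⅚ + ⅖ = -13/30 ≈ -0.43333)
V(u, C) = -13/30
Q = -41/4 (Q = (0 - 5)*2 - ¼ = -5*2 - ¼ = -10 - ¼ = -41/4 ≈ -10.250)
V(3, 1/3)*Q = -13/30*(-41/4) = 533/120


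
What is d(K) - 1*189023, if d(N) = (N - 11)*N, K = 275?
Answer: -116423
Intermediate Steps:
d(N) = N*(-11 + N) (d(N) = (-11 + N)*N = N*(-11 + N))
d(K) - 1*189023 = 275*(-11 + 275) - 1*189023 = 275*264 - 189023 = 72600 - 189023 = -116423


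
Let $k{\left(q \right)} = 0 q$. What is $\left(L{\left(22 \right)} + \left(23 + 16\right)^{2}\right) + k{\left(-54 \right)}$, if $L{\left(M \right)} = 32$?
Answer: $1553$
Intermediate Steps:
$k{\left(q \right)} = 0$
$\left(L{\left(22 \right)} + \left(23 + 16\right)^{2}\right) + k{\left(-54 \right)} = \left(32 + \left(23 + 16\right)^{2}\right) + 0 = \left(32 + 39^{2}\right) + 0 = \left(32 + 1521\right) + 0 = 1553 + 0 = 1553$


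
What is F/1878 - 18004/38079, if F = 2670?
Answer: 11309903/11918727 ≈ 0.94892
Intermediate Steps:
F/1878 - 18004/38079 = 2670/1878 - 18004/38079 = 2670*(1/1878) - 18004*1/38079 = 445/313 - 18004/38079 = 11309903/11918727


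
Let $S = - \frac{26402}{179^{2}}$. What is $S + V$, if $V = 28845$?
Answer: $\frac{924196243}{32041} \approx 28844.0$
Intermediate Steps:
$S = - \frac{26402}{32041} \approx -0.82401$
$S + V = - \frac{26402}{32041} + 28845 = \frac{924196243}{32041}$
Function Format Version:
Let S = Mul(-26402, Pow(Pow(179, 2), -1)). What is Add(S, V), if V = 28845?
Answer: Rational(924196243, 32041) ≈ 28844.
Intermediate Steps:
S = Rational(-26402, 32041) (S = Mul(-26402, Pow(32041, -1)) = Mul(-26402, Rational(1, 32041)) = Rational(-26402, 32041) ≈ -0.82401)
Add(S, V) = Add(Rational(-26402, 32041), 28845) = Rational(924196243, 32041)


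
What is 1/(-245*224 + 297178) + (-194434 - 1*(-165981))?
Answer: -6894104993/242298 ≈ -28453.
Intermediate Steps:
1/(-245*224 + 297178) + (-194434 - 1*(-165981)) = 1/(-54880 + 297178) + (-194434 + 165981) = 1/242298 - 28453 = -6894104993/242298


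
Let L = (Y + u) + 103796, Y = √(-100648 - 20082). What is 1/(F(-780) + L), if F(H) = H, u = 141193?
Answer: 244209/59638156411 - I*√120730/59638156411 ≈ 4.0948e-6 - 5.8262e-9*I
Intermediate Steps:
Y = I*√120730 (Y = √(-120730) = I*√120730 ≈ 347.46*I)
L = 244989 + I*√120730 (L = (I*√120730 + 141193) + 103796 = (141193 + I*√120730) + 103796 = 244989 + I*√120730 ≈ 2.4499e+5 + 347.46*I)
1/(F(-780) + L) = 1/(-780 + (244989 + I*√120730)) = 1/(244209 + I*√120730)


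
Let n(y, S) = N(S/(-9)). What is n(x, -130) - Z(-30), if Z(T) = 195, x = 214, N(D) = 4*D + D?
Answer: -1105/9 ≈ -122.78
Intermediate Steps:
N(D) = 5*D
n(y, S) = -5*S/9 (n(y, S) = 5*(S/(-9)) = 5*(S*(-⅑)) = 5*(-S/9) = -5*S/9)
n(x, -130) - Z(-30) = -5/9*(-130) - 1*195 = 650/9 - 195 = -1105/9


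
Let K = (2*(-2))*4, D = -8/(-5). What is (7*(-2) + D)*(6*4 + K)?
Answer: -496/5 ≈ -99.200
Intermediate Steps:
D = 8/5 (D = -8*(-⅕) = 8/5 ≈ 1.6000)
K = -16 (K = -4*4 = -16)
(7*(-2) + D)*(6*4 + K) = (7*(-2) + 8/5)*(6*4 - 16) = (-14 + 8/5)*(24 - 16) = -62/5*8 = -496/5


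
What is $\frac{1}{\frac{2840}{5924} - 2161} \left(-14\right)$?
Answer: $\frac{20734}{3199731} \approx 0.0064799$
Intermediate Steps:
$\frac{1}{\frac{2840}{5924} - 2161} \left(-14\right) = \frac{1}{2840 \cdot \frac{1}{5924} - 2161} \left(-14\right) = \frac{1}{\frac{710}{1481} - 2161} \left(-14\right) = \frac{1}{- \frac{3199731}{1481}} \left(-14\right) = \left(- \frac{1481}{3199731}\right) \left(-14\right) = \frac{20734}{3199731}$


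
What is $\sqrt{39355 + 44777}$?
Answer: $6 \sqrt{2337} \approx 290.06$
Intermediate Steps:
$\sqrt{39355 + 44777} = \sqrt{84132} = 6 \sqrt{2337}$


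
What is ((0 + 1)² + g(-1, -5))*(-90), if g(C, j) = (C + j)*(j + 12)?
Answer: 3690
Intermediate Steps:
g(C, j) = (12 + j)*(C + j) (g(C, j) = (C + j)*(12 + j) = (12 + j)*(C + j))
((0 + 1)² + g(-1, -5))*(-90) = ((0 + 1)² + ((-5)² + 12*(-1) + 12*(-5) - 1*(-5)))*(-90) = (1² + (25 - 12 - 60 + 5))*(-90) = (1 - 42)*(-90) = -41*(-90) = 3690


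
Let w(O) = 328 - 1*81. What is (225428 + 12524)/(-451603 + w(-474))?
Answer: -59488/112839 ≈ -0.52719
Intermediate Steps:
w(O) = 247 (w(O) = 328 - 81 = 247)
(225428 + 12524)/(-451603 + w(-474)) = (225428 + 12524)/(-451603 + 247) = 237952/(-451356) = 237952*(-1/451356) = -59488/112839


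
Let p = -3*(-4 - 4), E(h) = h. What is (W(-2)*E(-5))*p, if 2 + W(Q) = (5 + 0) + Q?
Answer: -120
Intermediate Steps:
W(Q) = 3 + Q (W(Q) = -2 + ((5 + 0) + Q) = -2 + (5 + Q) = 3 + Q)
p = 24 (p = -3*(-8) = 24)
(W(-2)*E(-5))*p = ((3 - 2)*(-5))*24 = (1*(-5))*24 = -5*24 = -120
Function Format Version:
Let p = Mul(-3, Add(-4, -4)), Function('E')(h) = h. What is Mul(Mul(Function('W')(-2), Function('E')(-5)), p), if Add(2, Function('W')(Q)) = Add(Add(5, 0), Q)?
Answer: -120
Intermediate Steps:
Function('W')(Q) = Add(3, Q) (Function('W')(Q) = Add(-2, Add(Add(5, 0), Q)) = Add(-2, Add(5, Q)) = Add(3, Q))
p = 24 (p = Mul(-3, -8) = 24)
Mul(Mul(Function('W')(-2), Function('E')(-5)), p) = Mul(Mul(Add(3, -2), -5), 24) = Mul(Mul(1, -5), 24) = Mul(-5, 24) = -120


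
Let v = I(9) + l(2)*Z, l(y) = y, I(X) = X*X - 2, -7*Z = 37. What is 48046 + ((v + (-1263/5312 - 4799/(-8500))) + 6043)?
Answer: 4279329200379/79016000 ≈ 54158.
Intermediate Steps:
Z = -37/7 (Z = -⅐*37 = -37/7 ≈ -5.2857)
I(X) = -2 + X² (I(X) = X² - 2 = -2 + X²)
v = 479/7 (v = (-2 + 9²) + 2*(-37/7) = (-2 + 81) - 74/7 = 79 - 74/7 = 479/7 ≈ 68.429)
48046 + ((v + (-1263/5312 - 4799/(-8500))) + 6043) = 48046 + ((479/7 + (-1263/5312 - 4799/(-8500))) + 6043) = 48046 + ((479/7 + (-1263*1/5312 - 4799*(-1/8500))) + 6043) = 48046 + ((479/7 + (-1263/5312 + 4799/8500)) + 6043) = 48046 + ((479/7 + 3689197/11288000) + 6043) = 48046 + (5432776379/79016000 + 6043) = 48046 + 482926464379/79016000 = 4279329200379/79016000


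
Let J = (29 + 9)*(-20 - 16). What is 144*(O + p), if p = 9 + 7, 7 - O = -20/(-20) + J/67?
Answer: 409248/67 ≈ 6108.2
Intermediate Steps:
J = -1368 (J = 38*(-36) = -1368)
O = 1770/67 (O = 7 - (-20/(-20) - 1368/67) = 7 - (-20*(-1/20) - 1368*1/67) = 7 - (1 - 1368/67) = 7 - 1*(-1301/67) = 7 + 1301/67 = 1770/67 ≈ 26.418)
p = 16
144*(O + p) = 144*(1770/67 + 16) = 144*(2842/67) = 409248/67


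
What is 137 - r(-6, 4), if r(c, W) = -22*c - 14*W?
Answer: 61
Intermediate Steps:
137 - r(-6, 4) = 137 - (-22*(-6) - 14*4) = 137 - (132 - 56) = 137 - 1*76 = 137 - 76 = 61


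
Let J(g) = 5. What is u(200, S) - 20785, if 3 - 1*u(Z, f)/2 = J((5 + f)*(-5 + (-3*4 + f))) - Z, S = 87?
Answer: -20389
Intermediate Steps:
u(Z, f) = -4 + 2*Z (u(Z, f) = 6 - 2*(5 - Z) = 6 + (-10 + 2*Z) = -4 + 2*Z)
u(200, S) - 20785 = (-4 + 2*200) - 20785 = (-4 + 400) - 20785 = 396 - 20785 = -20389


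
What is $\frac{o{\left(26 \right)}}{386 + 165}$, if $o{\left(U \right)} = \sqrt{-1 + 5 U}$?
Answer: $\frac{\sqrt{129}}{551} \approx 0.020613$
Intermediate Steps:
$\frac{o{\left(26 \right)}}{386 + 165} = \frac{\sqrt{-1 + 5 \cdot 26}}{386 + 165} = \frac{\sqrt{-1 + 130}}{551} = \sqrt{129} \cdot \frac{1}{551} = \frac{\sqrt{129}}{551}$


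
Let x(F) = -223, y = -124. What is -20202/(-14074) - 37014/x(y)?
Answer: 262720041/1569251 ≈ 167.42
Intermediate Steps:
-20202/(-14074) - 37014/x(y) = -20202/(-14074) - 37014/(-223) = -20202*(-1/14074) - 37014*(-1/223) = 10101/7037 + 37014/223 = 262720041/1569251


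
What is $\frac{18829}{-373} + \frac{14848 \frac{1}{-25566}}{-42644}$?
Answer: $- \frac{2566007199439}{50832276999} \approx -50.48$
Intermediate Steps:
$\frac{18829}{-373} + \frac{14848 \frac{1}{-25566}}{-42644} = 18829 \left(- \frac{1}{373}\right) + 14848 \left(- \frac{1}{25566}\right) \left(- \frac{1}{42644}\right) = - \frac{18829}{373} - - \frac{1856}{136279563} = - \frac{18829}{373} + \frac{1856}{136279563} = - \frac{2566007199439}{50832276999}$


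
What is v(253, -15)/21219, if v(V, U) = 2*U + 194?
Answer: 164/21219 ≈ 0.0077289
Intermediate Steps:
v(V, U) = 194 + 2*U
v(253, -15)/21219 = (194 + 2*(-15))/21219 = (194 - 30)*(1/21219) = 164*(1/21219) = 164/21219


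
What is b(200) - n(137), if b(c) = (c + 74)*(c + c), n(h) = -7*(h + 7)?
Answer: 110608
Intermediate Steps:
n(h) = -49 - 7*h (n(h) = -7*(7 + h) = -49 - 7*h)
b(c) = 2*c*(74 + c) (b(c) = (74 + c)*(2*c) = 2*c*(74 + c))
b(200) - n(137) = 2*200*(74 + 200) - (-49 - 7*137) = 2*200*274 - (-49 - 959) = 109600 - 1*(-1008) = 109600 + 1008 = 110608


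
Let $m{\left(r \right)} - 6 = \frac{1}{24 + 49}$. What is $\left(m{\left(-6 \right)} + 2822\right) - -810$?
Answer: $\frac{265575}{73} \approx 3638.0$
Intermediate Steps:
$m{\left(r \right)} = \frac{439}{73}$ ($m{\left(r \right)} = 6 + \frac{1}{24 + 49} = 6 + \frac{1}{73} = \frac{439}{73}$)
$\left(m{\left(-6 \right)} + 2822\right) - -810 = \left(\frac{439}{73} + 2822\right) - -810 = \frac{206445}{73} + 810 = \frac{265575}{73}$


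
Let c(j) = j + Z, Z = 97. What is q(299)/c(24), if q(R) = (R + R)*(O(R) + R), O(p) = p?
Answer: 357604/121 ≈ 2955.4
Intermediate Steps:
c(j) = 97 + j (c(j) = j + 97 = 97 + j)
q(R) = 4*R**2 (q(R) = (R + R)*(R + R) = (2*R)*(2*R) = 4*R**2)
q(299)/c(24) = (4*299**2)/(97 + 24) = (4*89401)/121 = 357604*(1/121) = 357604/121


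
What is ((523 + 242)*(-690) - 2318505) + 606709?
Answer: -2239646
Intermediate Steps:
((523 + 242)*(-690) - 2318505) + 606709 = (765*(-690) - 2318505) + 606709 = (-527850 - 2318505) + 606709 = -2846355 + 606709 = -2239646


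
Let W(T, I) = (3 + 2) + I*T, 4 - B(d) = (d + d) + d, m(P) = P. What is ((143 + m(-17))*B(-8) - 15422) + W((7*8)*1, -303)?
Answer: -28857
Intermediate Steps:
B(d) = 4 - 3*d (B(d) = 4 - ((d + d) + d) = 4 - (2*d + d) = 4 - 3*d)
W(T, I) = 5 + I*T
((143 + m(-17))*B(-8) - 15422) + W((7*8)*1, -303) = ((143 - 17)*(4 - 3*(-8)) - 15422) + (5 - 303*7*8) = (126*(4 + 24) - 15422) + (5 - 16968) = (126*28 - 15422) + (5 - 303*56) = (3528 - 15422) + (5 - 16968) = -11894 - 16963 = -28857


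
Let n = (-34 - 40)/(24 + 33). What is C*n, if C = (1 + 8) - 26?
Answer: 1258/57 ≈ 22.070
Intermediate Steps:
n = -74/57 ≈ -1.2982
C = -17 (C = 9 - 26 = -17)
C*n = -17*(-74/57) = 1258/57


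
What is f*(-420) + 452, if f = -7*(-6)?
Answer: -17188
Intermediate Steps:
f = 42
f*(-420) + 452 = 42*(-420) + 452 = -17640 + 452 = -17188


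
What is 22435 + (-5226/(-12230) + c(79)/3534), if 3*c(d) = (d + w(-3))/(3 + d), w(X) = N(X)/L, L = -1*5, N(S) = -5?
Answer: 29817585257858/1329040215 ≈ 22435.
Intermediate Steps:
L = -5
w(X) = 1 (w(X) = -5/(-5) = -5*(-1/5) = 1)
c(d) = (1 + d)/(3*(3 + d)) (c(d) = ((d + 1)/(3 + d))/3 = ((1 + d)/(3 + d))/3 = (1 + d)/(3*(3 + d)))
22435 + (-5226/(-12230) + c(79)/3534) = 22435 + (-5226/(-12230) + ((1 + 79)/(3*(3 + 79)))/3534) = 22435 + (-5226*(-1/12230) + ((1/3)*80/82)*(1/3534)) = 22435 + (2613/6115 + ((1/3)*(1/82)*80)*(1/3534)) = 22435 + (2613/6115 + (40/123)*(1/3534)) = 22435 + (2613/6115 + 20/217341) = 22435 + 568034333/1329040215 = 29817585257858/1329040215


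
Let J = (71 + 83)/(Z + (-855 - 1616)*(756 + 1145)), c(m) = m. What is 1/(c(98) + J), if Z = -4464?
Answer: 4701835/460779676 ≈ 0.010204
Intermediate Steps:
J = -154/4701835 (J = (71 + 83)/(-4464 + (-855 - 1616)*(756 + 1145)) = 154/(-4464 - 2471*1901) = 154/(-4464 - 4697371) = 154/(-4701835) = 154*(-1/4701835) = -154/4701835 ≈ -3.2753e-5)
1/(c(98) + J) = 1/(98 - 154/4701835) = 1/(460779676/4701835) = 4701835/460779676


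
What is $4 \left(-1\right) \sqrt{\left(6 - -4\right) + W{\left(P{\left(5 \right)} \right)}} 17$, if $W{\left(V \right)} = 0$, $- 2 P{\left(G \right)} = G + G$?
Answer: $- 68 \sqrt{10} \approx -215.03$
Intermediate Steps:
$P{\left(G \right)} = - G$ ($P{\left(G \right)} = - \frac{G + G}{2} = - \frac{2 G}{2} = - G$)
$4 \left(-1\right) \sqrt{\left(6 - -4\right) + W{\left(P{\left(5 \right)} \right)}} 17 = 4 \left(-1\right) \sqrt{\left(6 - -4\right) + 0} \cdot 17 = - 4 \sqrt{\left(6 + 4\right) + 0} \cdot 17 = - 4 \sqrt{10 + 0} \cdot 17 = - 4 \sqrt{10} \cdot 17 = - 68 \sqrt{10}$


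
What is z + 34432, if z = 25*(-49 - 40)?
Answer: 32207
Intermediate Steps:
z = -2225 (z = 25*(-89) = -2225)
z + 34432 = -2225 + 34432 = 32207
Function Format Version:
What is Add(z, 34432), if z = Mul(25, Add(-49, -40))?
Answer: 32207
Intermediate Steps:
z = -2225 (z = Mul(25, -89) = -2225)
Add(z, 34432) = Add(-2225, 34432) = 32207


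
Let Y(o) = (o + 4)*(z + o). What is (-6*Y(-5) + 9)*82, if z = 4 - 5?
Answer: -2214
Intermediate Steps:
z = -1
Y(o) = (-1 + o)*(4 + o) (Y(o) = (o + 4)*(-1 + o) = (4 + o)*(-1 + o) = (-1 + o)*(4 + o))
(-6*Y(-5) + 9)*82 = (-6*(-4 + (-5)² + 3*(-5)) + 9)*82 = (-6*(-4 + 25 - 15) + 9)*82 = (-6*6 + 9)*82 = (-36 + 9)*82 = -27*82 = -2214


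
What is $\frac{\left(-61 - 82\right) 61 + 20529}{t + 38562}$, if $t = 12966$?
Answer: $\frac{5903}{25764} \approx 0.22912$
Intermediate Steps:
$\frac{\left(-61 - 82\right) 61 + 20529}{t + 38562} = \frac{\left(-61 - 82\right) 61 + 20529}{12966 + 38562} = \frac{\left(-143\right) 61 + 20529}{51528} = \left(-8723 + 20529\right) \frac{1}{51528} = 11806 \cdot \frac{1}{51528} = \frac{5903}{25764}$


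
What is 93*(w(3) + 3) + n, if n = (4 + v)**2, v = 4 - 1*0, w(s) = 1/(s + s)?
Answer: 717/2 ≈ 358.50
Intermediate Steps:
w(s) = 1/(2*s)
v = 4 (v = 4 + 0 = 4)
n = 64 (n = (4 + 4)**2 = 8**2 = 64)
93*(w(3) + 3) + n = 93*((1/2)/3 + 3) + 64 = 93*((1/2)*(1/3) + 3) + 64 = 93*(1/6 + 3) + 64 = 93*(19/6) + 64 = 589/2 + 64 = 717/2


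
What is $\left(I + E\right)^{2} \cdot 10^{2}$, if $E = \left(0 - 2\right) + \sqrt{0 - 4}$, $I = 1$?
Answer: $-300 - 400 i \approx -300.0 - 400.0 i$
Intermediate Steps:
$E = -2 + 2 i$ ($E = -2 + \sqrt{-4} = -2 + 2 i \approx -2.0 + 2.0 i$)
$\left(I + E\right)^{2} \cdot 10^{2} = \left(1 - \left(2 - 2 i\right)\right)^{2} \cdot 10^{2} = \left(-1 + 2 i\right)^{2} \cdot 100 = 100 \left(-1 + 2 i\right)^{2}$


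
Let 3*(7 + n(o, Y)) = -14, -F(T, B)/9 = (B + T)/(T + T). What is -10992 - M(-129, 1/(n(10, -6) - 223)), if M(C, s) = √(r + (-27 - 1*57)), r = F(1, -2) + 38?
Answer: -10992 - I*√166/2 ≈ -10992.0 - 6.442*I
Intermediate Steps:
F(T, B) = -9*(B + T)/(2*T) (F(T, B) = -9*(B + T)/(T + T) = -9*(B + T)/(2*T))
n(o, Y) = -35/3 (n(o, Y) = -7 + (⅓)*(-14) = -7 - 14/3 = -35/3)
r = 85/2 (r = (9/2)*(-1*(-2) - 1*1)/1 + 38 = (9/2)*1*(2 - 1) + 38 = (9/2)*1*1 + 38 = 9/2 + 38 = 85/2 ≈ 42.500)
M(C, s) = I*√166/2 (M(C, s) = √(85/2 + (-27 - 1*57)) = √(85/2 + (-27 - 57)) = √(85/2 - 84) = √(-83/2) = I*√166/2)
-10992 - M(-129, 1/(n(10, -6) - 223)) = -10992 - I*√166/2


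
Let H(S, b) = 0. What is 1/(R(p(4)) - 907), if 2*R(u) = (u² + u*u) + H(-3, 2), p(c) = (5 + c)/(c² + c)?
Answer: -400/362719 ≈ -0.0011028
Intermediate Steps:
p(c) = (5 + c)/(c + c²)
R(u) = u² (R(u) = ((u² + u*u) + 0)/2 = ((u² + u²) + 0)/2 = (2*u² + 0)/2 = (2*u²)/2 = u²)
1/(R(p(4)) - 907) = 1/(((5 + 4)/(4*(1 + 4)))² - 907) = 1/(((¼)*9/5)² - 907) = 1/(((¼)*(⅕)*9)² - 907) = 1/((9/20)² - 907) = 1/(81/400 - 907) = 1/(-362719/400) = -400/362719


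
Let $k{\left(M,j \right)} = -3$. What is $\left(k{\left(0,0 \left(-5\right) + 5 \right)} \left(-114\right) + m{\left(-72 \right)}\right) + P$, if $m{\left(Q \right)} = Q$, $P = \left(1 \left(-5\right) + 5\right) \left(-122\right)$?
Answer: $270$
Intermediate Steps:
$P = 0$ ($P = \left(-5 + 5\right) \left(-122\right) = 0 \left(-122\right) = 0$)
$\left(k{\left(0,0 \left(-5\right) + 5 \right)} \left(-114\right) + m{\left(-72 \right)}\right) + P = \left(\left(-3\right) \left(-114\right) - 72\right) + 0 = \left(342 - 72\right) + 0 = 270 + 0 = 270$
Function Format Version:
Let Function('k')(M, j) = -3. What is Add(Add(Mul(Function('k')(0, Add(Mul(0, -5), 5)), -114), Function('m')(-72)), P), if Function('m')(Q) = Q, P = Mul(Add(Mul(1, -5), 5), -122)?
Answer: 270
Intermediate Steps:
P = 0 (P = Mul(Add(-5, 5), -122) = Mul(0, -122) = 0)
Add(Add(Mul(Function('k')(0, Add(Mul(0, -5), 5)), -114), Function('m')(-72)), P) = Add(Add(Mul(-3, -114), -72), 0) = Add(Add(342, -72), 0) = Add(270, 0) = 270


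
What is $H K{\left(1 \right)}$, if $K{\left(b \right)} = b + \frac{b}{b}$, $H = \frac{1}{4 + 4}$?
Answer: $\frac{1}{4} \approx 0.25$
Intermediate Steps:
$H = \frac{1}{8} \approx 0.125$
$K{\left(b \right)} = 1 + b$ ($K{\left(b \right)} = b + 1 = 1 + b$)
$H K{\left(1 \right)} = \frac{1 + 1}{8} = \frac{1}{8} \cdot 2 = \frac{1}{4}$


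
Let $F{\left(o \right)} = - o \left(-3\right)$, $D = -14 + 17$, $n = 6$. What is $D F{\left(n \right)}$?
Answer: $54$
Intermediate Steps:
$D = 3$
$F{\left(o \right)} = 3 o$ ($F{\left(o \right)} = - \left(-3\right) o = 3 o$)
$D F{\left(n \right)} = 3 \cdot 3 \cdot 6 = 3 \cdot 18 = 54$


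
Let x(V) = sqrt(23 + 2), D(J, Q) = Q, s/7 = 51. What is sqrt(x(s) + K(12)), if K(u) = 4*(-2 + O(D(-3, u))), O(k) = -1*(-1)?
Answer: 1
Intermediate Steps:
s = 357 (s = 7*51 = 357)
O(k) = 1
x(V) = 5 (x(V) = sqrt(25) = 5)
K(u) = -4 (K(u) = 4*(-2 + 1) = 4*(-1) = -4)
sqrt(x(s) + K(12)) = sqrt(5 - 4) = sqrt(1) = 1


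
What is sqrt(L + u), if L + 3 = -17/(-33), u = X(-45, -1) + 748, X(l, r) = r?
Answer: sqrt(810777)/33 ≈ 27.286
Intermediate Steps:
u = 747 (u = -1 + 748 = 747)
L = -82/33 (L = -3 - 17/(-33) = -3 - 1/33*(-17) = -3 + 17/33 = -82/33 ≈ -2.4848)
sqrt(L + u) = sqrt(-82/33 + 747) = sqrt(24569/33) = sqrt(810777)/33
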